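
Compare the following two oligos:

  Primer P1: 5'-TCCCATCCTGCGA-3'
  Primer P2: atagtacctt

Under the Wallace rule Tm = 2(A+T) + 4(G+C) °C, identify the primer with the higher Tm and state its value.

Primer P1, 42°C

Primer P1: A+T=5, G+C=8 → Tm = 2(5)+4(8) = 42°C
Primer P2: A+T=7, G+C=3 → Tm = 2(7)+4(3) = 26°C
42°C vs 26°C → primer P1 is higher.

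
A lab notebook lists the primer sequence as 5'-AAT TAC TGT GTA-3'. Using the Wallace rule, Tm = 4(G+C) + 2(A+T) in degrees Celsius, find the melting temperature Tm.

Scanning the sequence gives T=5, A=4, C=1, G=2.
AT pairs contribute 9, GC pairs contribute 3.
Tm = 2(9) + 4(3) = 18 + 12 = 30°C

30°C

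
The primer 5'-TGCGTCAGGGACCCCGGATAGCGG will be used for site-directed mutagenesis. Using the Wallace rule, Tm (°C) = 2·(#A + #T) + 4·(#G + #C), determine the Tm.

82°C

Counting bases: C=7, G=10, T=3, A=4
AT pairs contribute 7, GC pairs contribute 17.
Tm = 2×7 + 4×17 = 82°C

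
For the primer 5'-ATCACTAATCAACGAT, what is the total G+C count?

Base counts: A=7, T=4, C=4, G=1
G+C = 1 + 4 = 5

5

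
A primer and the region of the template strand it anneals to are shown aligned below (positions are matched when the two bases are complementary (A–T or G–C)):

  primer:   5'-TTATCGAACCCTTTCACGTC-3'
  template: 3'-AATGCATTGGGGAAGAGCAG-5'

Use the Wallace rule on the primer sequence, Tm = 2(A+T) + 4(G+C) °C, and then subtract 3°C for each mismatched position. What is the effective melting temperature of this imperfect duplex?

Primer base counts: A=4, T=7, G=2, C=7 → A+T=11, G+C=9
Perfect-match Tm = 2(11) + 4(9) = 22 + 36 = 58°C
Mismatches (positions where the bases are not complementary): 5 (at positions 4, 5, 6, 12, 16)
Effective Tm = 58 − 5×3 = 58 − 15 = 43°C

43°C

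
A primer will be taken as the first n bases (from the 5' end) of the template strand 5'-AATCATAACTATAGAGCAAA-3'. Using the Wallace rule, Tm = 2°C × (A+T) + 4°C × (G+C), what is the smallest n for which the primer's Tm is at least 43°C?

n = 17

First 16 bases: AATCATAACTATAGAG → Tm = 40°C (< 43°C)
First 17 bases: AATCATAACTATAGAGC → Tm = 44°C (≥ 43°C)
Since every base adds ≥2°C, Tm only increases with n, so the threshold is first crossed at n = 17.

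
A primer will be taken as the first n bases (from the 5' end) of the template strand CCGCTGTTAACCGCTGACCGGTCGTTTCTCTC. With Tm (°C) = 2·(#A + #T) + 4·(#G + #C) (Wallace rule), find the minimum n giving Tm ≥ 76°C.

n = 23

First 22 bases: CCGCTGTTAACCGCTGACCGGT → Tm = 72°C (< 76°C)
First 23 bases: CCGCTGTTAACCGCTGACCGGTC → Tm = 76°C (≥ 76°C)
Each additional base adds 2°C (A/T) or 4°C (G/C), so Tm is non-decreasing in n; n = 23 is the first length to reach 76°C.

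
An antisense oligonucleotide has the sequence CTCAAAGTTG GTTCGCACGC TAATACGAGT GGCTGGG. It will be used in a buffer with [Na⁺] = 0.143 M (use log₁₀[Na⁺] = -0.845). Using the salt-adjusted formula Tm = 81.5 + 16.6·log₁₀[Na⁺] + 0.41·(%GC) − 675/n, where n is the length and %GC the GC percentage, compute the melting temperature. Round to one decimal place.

71.4°C

Length n = 37. Counting bases: G=12, C=8, A=8, T=9
G+C = 20, so %GC = 20/37 × 100 = 54.054%
Salt term: 16.6 × (-0.845) = -14.027
GC term: 0.41 × 54.054 = 22.162; length term: −675/37 = −18.243
Tm = 81.5 + (-14.027) + 22.162 − 18.243 = 71.392 → 71.4°C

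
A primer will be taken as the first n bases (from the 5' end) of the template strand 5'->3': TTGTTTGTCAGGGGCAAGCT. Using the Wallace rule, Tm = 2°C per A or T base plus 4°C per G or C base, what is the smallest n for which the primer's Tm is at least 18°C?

First 6 bases: TTGTTT → Tm = 14°C (< 18°C)
First 7 bases: TTGTTTG → Tm = 18°C (≥ 18°C)
Each additional base adds 2°C (A/T) or 4°C (G/C), so Tm is non-decreasing in n; n = 7 is the first length to reach 18°C.

n = 7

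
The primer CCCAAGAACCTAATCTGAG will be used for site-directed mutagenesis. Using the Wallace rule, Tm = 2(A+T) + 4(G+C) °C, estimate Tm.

56°C

A=7, C=6, G=3, T=3
AT pairs contribute 10, GC pairs contribute 9.
Tm = 2×10 + 4×9 = 56°C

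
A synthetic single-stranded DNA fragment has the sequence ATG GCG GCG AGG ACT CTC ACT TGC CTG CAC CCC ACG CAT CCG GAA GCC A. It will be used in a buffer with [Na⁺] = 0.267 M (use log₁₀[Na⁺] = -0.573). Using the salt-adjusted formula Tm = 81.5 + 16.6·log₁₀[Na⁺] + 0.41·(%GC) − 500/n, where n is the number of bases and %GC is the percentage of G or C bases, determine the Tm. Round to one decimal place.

88.6°C

Length n = 49. Scanning the sequence gives G=13, T=7, A=10, C=19.
G+C = 32, so %GC = 32/49 × 100 = 65.306%
Salt term: 16.6 × (-0.573) = -9.512
GC term: 0.41 × 65.306 = 26.775; length term: −500/49 = −10.204
Tm = 81.5 + (-9.512) + 26.775 − 10.204 = 88.559 → 88.6°C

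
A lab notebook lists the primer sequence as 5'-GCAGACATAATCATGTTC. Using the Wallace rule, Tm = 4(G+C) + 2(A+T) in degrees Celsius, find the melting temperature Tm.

50°C

G=3, C=4, A=6, T=5
AT pairs contribute 11, GC pairs contribute 7.
Tm = 2(11) + 4(7) = 22 + 28 = 50°C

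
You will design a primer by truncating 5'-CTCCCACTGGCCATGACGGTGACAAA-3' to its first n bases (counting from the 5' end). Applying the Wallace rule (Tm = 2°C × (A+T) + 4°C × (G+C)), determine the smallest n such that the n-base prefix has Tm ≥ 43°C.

n = 13

First 12 bases: CTCCCACTGGCC → Tm = 42°C (< 43°C)
First 13 bases: CTCCCACTGGCCA → Tm = 44°C (≥ 43°C)
Since every base adds ≥2°C, Tm only increases with n, so the threshold is first crossed at n = 13.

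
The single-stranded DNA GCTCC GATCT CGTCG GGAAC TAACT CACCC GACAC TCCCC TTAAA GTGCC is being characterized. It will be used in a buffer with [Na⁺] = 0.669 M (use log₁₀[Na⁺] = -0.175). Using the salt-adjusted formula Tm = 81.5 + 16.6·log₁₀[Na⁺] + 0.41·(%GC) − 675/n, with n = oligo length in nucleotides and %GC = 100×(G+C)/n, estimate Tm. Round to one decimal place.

88.9°C

Length n = 50. Counting bases: A=11, T=10, G=9, C=20
G+C = 29, so %GC = 29/50 × 100 = 58%
Salt term: 16.6 × (-0.175) = -2.905
GC term: 0.41 × 58 = 23.78; length term: −675/50 = −13.5
Tm = 81.5 + (-2.905) + 23.78 − 13.5 = 88.875 → 88.9°C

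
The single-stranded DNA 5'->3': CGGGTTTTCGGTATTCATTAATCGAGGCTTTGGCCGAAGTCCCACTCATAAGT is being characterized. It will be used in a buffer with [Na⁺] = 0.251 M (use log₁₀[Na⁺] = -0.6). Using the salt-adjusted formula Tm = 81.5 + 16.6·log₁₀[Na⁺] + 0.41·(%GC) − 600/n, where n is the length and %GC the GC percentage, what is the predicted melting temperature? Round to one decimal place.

79.6°C

Length n = 53. C=12, T=17, G=13, A=11
G+C = 25, so %GC = 25/53 × 100 = 47.17%
Salt term: 16.6 × (-0.6) = -9.96
GC term: 0.41 × 47.17 = 19.34; length term: −600/53 = −11.321
Tm = 81.5 + (-9.96) + 19.34 − 11.321 = 79.559 → 79.6°C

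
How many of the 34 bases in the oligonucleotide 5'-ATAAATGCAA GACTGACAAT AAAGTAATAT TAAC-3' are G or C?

8

Base counts: C=4, T=8, G=4, A=18
Total G or C: 4 + 4 = 8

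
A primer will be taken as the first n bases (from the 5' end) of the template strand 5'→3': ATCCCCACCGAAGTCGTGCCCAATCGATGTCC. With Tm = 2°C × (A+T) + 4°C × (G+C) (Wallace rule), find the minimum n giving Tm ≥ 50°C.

First 15 bases: ATCCCCACCGAAGTC → Tm = 48°C (< 50°C)
First 16 bases: ATCCCCACCGAAGTCG → Tm = 52°C (≥ 50°C)
Since every base adds ≥2°C, Tm only increases with n, so the threshold is first crossed at n = 16.

n = 16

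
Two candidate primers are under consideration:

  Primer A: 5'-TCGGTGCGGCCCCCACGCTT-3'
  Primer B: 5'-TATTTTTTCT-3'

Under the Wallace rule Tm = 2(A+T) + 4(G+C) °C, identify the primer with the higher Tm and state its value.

Primer A: A+T=5, G+C=15 → Tm = 2(5)+4(15) = 70°C
Primer B: A+T=9, G+C=1 → Tm = 2(9)+4(1) = 22°C
70°C vs 22°C → primer A is higher.

Primer A, 70°C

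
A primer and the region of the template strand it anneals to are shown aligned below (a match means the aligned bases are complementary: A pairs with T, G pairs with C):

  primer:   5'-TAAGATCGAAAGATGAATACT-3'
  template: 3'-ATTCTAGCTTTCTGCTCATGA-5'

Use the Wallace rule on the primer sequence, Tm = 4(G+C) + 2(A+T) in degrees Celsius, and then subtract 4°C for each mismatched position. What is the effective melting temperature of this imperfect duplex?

Primer base counts: A=10, T=5, G=4, C=2 → A+T=15, G+C=6
Perfect-match Tm = 2(15) + 4(6) = 30 + 24 = 54°C
Mismatches (positions where the bases are not complementary): 2 (at positions 14, 17)
Effective Tm = 54 − 2×4 = 54 − 8 = 46°C

46°C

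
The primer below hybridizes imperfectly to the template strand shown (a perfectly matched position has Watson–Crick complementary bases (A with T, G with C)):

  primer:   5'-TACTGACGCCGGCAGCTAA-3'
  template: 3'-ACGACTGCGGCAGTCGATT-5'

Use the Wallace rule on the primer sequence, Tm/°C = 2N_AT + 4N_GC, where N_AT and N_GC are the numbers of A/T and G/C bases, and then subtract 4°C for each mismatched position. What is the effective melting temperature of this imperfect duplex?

52°C

Primer base counts: A=5, T=3, G=5, C=6 → A+T=8, G+C=11
Perfect-match Tm = 2(8) + 4(11) = 16 + 44 = 60°C
Mismatches (positions where the bases are not complementary): 2 (at positions 2, 12)
Effective Tm = 60 − 2×4 = 60 − 8 = 52°C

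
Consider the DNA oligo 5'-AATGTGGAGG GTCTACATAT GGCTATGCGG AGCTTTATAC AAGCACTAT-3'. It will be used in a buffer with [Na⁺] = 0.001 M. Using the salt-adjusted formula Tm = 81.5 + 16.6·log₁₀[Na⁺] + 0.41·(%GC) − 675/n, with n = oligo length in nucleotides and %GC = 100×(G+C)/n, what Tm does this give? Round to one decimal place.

Length n = 49. G=13, C=8, T=14, A=14
G+C = 21, so %GC = 21/49 × 100 = 42.857%
Salt term: 16.6 × (-3) = -49.8
GC term: 0.41 × 42.857 = 17.571; length term: −675/49 = −13.776
Tm = 81.5 + (-49.8) + 17.571 − 13.776 = 35.495 → 35.5°C

35.5°C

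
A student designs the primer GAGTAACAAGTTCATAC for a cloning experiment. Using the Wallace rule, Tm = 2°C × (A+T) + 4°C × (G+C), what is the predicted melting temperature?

Counting bases: G=3, C=3, T=4, A=7
So N_AT = 11 and N_GC = 6.
Tm = 2×11 + 4×6 = 46°C

46°C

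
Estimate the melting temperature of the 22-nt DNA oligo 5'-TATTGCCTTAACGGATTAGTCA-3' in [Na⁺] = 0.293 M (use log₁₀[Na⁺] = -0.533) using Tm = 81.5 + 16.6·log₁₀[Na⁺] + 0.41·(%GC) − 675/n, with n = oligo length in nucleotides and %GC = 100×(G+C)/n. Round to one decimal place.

Length n = 22. Counting bases: T=8, A=6, G=4, C=4
G+C = 8, so %GC = 8/22 × 100 = 36.364%
Salt term: 16.6 × (-0.533) = -8.848
GC term: 0.41 × 36.364 = 14.909; length term: −675/22 = −30.682
Tm = 81.5 + (-8.848) + 14.909 − 30.682 = 56.879 → 56.9°C

56.9°C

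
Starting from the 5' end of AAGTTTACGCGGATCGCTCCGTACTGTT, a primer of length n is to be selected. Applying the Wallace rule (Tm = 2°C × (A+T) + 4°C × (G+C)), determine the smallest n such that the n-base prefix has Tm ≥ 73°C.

n = 24

First 23 bases: AAGTTTACGCGGATCGCTCCGTA → Tm = 70°C (< 73°C)
First 24 bases: AAGTTTACGCGGATCGCTCCGTAC → Tm = 74°C (≥ 73°C)
Each additional base adds 2°C (A/T) or 4°C (G/C), so Tm is non-decreasing in n; n = 24 is the first length to reach 73°C.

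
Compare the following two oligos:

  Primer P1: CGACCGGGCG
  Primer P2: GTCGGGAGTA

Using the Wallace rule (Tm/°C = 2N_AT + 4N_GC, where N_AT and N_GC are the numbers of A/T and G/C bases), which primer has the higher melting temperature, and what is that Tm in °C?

Primer P1, 38°C

Primer P1: A+T=1, G+C=9 → Tm = 2(1)+4(9) = 38°C
Primer P2: A+T=4, G+C=6 → Tm = 2(4)+4(6) = 32°C
38°C vs 32°C → primer P1 is higher.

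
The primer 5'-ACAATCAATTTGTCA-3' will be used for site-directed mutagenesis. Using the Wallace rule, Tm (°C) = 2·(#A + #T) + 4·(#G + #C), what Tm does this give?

38°C

Counting bases: G=1, T=5, A=6, C=3
A+T = 11, G+C = 4
Tm = 2×11 + 4×4 = 38°C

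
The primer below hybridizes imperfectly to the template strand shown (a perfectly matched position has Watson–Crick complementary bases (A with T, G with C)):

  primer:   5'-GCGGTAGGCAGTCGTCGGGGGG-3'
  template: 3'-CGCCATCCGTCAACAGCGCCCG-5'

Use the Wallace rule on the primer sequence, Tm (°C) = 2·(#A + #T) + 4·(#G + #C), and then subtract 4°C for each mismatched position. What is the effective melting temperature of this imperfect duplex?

66°C

Primer base counts: A=2, T=3, G=13, C=4 → A+T=5, G+C=17
Perfect-match Tm = 2(5) + 4(17) = 10 + 68 = 78°C
Mismatches (positions where the bases are not complementary): 3 (at positions 13, 18, 22)
Effective Tm = 78 − 3×4 = 78 − 12 = 66°C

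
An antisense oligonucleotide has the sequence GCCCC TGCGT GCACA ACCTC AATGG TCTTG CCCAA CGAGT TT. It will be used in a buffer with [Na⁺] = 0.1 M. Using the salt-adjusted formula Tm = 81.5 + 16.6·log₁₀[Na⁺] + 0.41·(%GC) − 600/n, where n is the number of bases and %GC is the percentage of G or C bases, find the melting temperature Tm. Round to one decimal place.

74.0°C

Length n = 42. A=8, C=15, G=9, T=10
G+C = 24, so %GC = 24/42 × 100 = 57.143%
Salt term: 16.6 × (-1) = -16.6
GC term: 0.41 × 57.143 = 23.429; length term: −600/42 = −14.286
Tm = 81.5 + (-16.6) + 23.429 − 14.286 = 74.043 → 74.0°C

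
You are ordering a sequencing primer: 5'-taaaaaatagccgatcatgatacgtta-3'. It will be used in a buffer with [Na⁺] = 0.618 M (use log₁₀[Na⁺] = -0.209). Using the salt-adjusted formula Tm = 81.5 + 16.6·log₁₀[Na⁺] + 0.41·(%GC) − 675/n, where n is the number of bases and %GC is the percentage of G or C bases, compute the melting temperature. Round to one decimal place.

Length n = 27. T=7, A=12, C=4, G=4
G+C = 8, so %GC = 8/27 × 100 = 29.63%
Salt term: 16.6 × (-0.209) = -3.469
GC term: 0.41 × 29.63 = 12.148; length term: −675/27 = −25
Tm = 81.5 + (-3.469) + 12.148 − 25 = 65.179 → 65.2°C

65.2°C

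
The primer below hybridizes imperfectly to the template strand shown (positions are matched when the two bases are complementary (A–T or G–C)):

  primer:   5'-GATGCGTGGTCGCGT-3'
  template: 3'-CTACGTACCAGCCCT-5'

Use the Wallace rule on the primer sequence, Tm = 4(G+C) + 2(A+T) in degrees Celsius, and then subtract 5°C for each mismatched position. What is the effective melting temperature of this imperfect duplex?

Primer base counts: A=1, T=4, G=7, C=3 → A+T=5, G+C=10
Perfect-match Tm = 2(5) + 4(10) = 10 + 40 = 50°C
Mismatches (positions where the bases are not complementary): 3 (at positions 6, 13, 15)
Effective Tm = 50 − 3×5 = 50 − 15 = 35°C

35°C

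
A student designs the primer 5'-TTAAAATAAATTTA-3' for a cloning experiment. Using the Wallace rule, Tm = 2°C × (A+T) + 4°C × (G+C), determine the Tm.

28°C

Scanning the sequence gives G=0, T=6, A=8, C=0.
A+T = 14, G+C = 0
Tm = 4·0 + 2·14 = 0 + 28 = 28°C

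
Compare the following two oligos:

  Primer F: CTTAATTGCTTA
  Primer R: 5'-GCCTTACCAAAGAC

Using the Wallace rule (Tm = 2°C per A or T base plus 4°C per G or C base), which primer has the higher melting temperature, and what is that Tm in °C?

Primer R, 42°C

Primer F: A+T=9, G+C=3 → Tm = 2(9)+4(3) = 30°C
Primer R: A+T=7, G+C=7 → Tm = 2(7)+4(7) = 42°C
30°C vs 42°C → primer R is higher.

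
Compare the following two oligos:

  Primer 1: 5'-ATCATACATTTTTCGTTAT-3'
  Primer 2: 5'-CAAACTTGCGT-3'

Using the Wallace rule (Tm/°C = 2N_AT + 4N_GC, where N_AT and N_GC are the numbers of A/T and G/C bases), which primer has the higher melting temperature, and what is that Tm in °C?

Primer 1, 46°C

Primer 1: A+T=15, G+C=4 → Tm = 2(15)+4(4) = 46°C
Primer 2: A+T=6, G+C=5 → Tm = 2(6)+4(5) = 32°C
46°C vs 32°C → primer 1 is higher.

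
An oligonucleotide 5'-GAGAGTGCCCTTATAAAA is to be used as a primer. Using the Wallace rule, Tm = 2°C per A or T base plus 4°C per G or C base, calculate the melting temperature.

Base counts: A=7, T=4, C=3, G=4
So N_AT = 11 and N_GC = 7.
Tm = 2×11 + 4×7 = 50°C

50°C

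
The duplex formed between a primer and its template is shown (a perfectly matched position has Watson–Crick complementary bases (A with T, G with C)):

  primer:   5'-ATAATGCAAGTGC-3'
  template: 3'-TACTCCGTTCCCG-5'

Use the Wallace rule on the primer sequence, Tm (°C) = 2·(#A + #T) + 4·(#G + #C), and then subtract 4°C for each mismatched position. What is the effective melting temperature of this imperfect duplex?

Primer base counts: A=5, T=3, G=3, C=2 → A+T=8, G+C=5
Perfect-match Tm = 2(8) + 4(5) = 16 + 20 = 36°C
Mismatches (positions where the bases are not complementary): 3 (at positions 3, 5, 11)
Effective Tm = 36 − 3×4 = 36 − 12 = 24°C

24°C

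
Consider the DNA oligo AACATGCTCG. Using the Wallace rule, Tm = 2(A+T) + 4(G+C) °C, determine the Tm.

Base counts: A=3, C=3, T=2, G=2
A+T = 5, G+C = 5
Tm = 2×5 + 4×5 = 30°C

30°C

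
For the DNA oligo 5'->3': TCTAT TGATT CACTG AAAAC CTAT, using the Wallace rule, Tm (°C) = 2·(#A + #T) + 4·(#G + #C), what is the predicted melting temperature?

G=2, T=9, A=8, C=5
A+T = 17, G+C = 7
Tm = 4·7 + 2·17 = 28 + 34 = 62°C

62°C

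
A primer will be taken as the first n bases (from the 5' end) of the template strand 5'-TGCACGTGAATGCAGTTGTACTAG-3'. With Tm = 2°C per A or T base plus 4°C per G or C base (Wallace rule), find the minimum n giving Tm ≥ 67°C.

First 23 bases: TGCACGTGAATGCAGTTGTACTA → Tm = 66°C (< 67°C)
First 24 bases: TGCACGTGAATGCAGTTGTACTAG → Tm = 70°C (≥ 67°C)
Since every base adds ≥2°C, Tm only increases with n, so the threshold is first crossed at n = 24.

n = 24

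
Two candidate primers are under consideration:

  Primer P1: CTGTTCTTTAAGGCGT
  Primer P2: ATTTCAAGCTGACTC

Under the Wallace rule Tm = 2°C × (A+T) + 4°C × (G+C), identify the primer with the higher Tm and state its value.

Primer P1, 46°C

Primer P1: A+T=9, G+C=7 → Tm = 2(9)+4(7) = 46°C
Primer P2: A+T=9, G+C=6 → Tm = 2(9)+4(6) = 42°C
46°C vs 42°C → primer P1 is higher.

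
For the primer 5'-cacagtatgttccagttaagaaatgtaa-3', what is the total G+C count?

Scanning the sequence gives C=4, A=11, G=5, T=8.
G+C = 5 + 4 = 9

9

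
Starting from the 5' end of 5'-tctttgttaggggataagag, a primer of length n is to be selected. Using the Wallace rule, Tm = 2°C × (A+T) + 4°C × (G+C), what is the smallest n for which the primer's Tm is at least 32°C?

n = 12

First 11 bases: TCTTTGTTAGG → Tm = 30°C (< 32°C)
First 12 bases: TCTTTGTTAGGG → Tm = 34°C (≥ 32°C)
Each additional base adds 2°C (A/T) or 4°C (G/C), so Tm is non-decreasing in n; n = 12 is the first length to reach 32°C.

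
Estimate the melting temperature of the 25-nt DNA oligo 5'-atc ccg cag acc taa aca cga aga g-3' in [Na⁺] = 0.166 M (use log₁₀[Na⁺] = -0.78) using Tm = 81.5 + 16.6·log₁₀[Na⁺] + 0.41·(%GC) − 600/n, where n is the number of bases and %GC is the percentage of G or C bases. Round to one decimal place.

Length n = 25. Scanning the sequence gives G=5, A=10, C=8, T=2.
G+C = 13, so %GC = 13/25 × 100 = 52%
Salt term: 16.6 × (-0.78) = -12.948
GC term: 0.41 × 52 = 21.32; length term: −600/25 = −24
Tm = 81.5 + (-12.948) + 21.32 − 24 = 65.872 → 65.9°C

65.9°C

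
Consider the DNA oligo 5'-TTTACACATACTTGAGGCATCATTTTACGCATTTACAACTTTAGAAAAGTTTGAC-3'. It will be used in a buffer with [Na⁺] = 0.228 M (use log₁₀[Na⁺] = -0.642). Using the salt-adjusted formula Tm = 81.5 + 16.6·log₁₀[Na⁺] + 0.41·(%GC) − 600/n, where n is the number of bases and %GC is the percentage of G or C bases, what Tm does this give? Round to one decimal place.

72.6°C

Length n = 55. Scanning the sequence gives A=18, T=20, C=10, G=7.
G+C = 17, so %GC = 17/55 × 100 = 30.909%
Salt term: 16.6 × (-0.642) = -10.657
GC term: 0.41 × 30.909 = 12.673; length term: −600/55 = −10.909
Tm = 81.5 + (-10.657) + 12.673 − 10.909 = 72.607 → 72.6°C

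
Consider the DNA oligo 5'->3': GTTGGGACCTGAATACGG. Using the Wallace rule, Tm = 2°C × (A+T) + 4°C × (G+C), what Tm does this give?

56°C

Scanning the sequence gives T=4, A=4, C=3, G=7.
So N_AT = 8 and N_GC = 10.
Tm = 4·10 + 2·8 = 40 + 16 = 56°C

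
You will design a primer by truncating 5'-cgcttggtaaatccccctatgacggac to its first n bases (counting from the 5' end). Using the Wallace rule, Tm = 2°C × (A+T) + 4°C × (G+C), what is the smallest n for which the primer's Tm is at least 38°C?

n = 13

First 12 bases: CGCTTGGTAAAT → Tm = 34°C (< 38°C)
First 13 bases: CGCTTGGTAAATC → Tm = 38°C (≥ 38°C)
Each additional base adds 2°C (A/T) or 4°C (G/C), so Tm is non-decreasing in n; n = 13 is the first length to reach 38°C.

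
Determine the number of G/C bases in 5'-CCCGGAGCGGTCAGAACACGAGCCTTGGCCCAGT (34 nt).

Scanning the sequence gives G=11, C=12, A=7, T=4.
G+C = 11 + 12 = 23

23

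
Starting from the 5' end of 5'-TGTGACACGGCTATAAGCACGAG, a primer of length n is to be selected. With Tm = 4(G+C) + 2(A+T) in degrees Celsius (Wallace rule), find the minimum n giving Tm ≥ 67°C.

n = 23

First 22 bases: TGTGACACGGCTATAAGCACGA → Tm = 66°C (< 67°C)
First 23 bases: TGTGACACGGCTATAAGCACGAG → Tm = 70°C (≥ 67°C)
Since every base adds ≥2°C, Tm only increases with n, so the threshold is first crossed at n = 23.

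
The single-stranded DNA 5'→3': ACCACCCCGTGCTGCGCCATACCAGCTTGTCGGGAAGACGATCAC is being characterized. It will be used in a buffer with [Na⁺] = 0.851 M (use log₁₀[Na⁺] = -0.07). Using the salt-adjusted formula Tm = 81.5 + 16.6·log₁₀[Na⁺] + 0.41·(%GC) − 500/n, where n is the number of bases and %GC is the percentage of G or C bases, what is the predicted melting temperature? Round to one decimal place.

Length n = 45. Base counts: A=10, C=17, T=7, G=11
G+C = 28, so %GC = 28/45 × 100 = 62.222%
Salt term: 16.6 × (-0.07) = -1.162
GC term: 0.41 × 62.222 = 25.511; length term: −500/45 = −11.111
Tm = 81.5 + (-1.162) + 25.511 − 11.111 = 94.738 → 94.7°C

94.7°C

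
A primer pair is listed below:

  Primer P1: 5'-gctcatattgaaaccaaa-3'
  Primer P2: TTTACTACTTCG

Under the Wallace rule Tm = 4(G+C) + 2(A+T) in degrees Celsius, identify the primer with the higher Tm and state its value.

Primer P1, 48°C

Primer P1: A+T=12, G+C=6 → Tm = 2(12)+4(6) = 48°C
Primer P2: A+T=8, G+C=4 → Tm = 2(8)+4(4) = 32°C
48°C vs 32°C → primer P1 is higher.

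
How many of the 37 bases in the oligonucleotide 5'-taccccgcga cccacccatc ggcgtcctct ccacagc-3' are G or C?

26

Base counts: G=6, T=5, C=20, A=6
Total G or C: 6 + 20 = 26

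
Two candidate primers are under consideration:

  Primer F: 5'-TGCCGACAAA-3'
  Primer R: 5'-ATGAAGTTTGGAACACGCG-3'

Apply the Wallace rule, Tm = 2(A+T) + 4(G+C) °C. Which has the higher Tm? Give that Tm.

Primer R, 56°C

Primer F: A+T=5, G+C=5 → Tm = 2(5)+4(5) = 30°C
Primer R: A+T=10, G+C=9 → Tm = 2(10)+4(9) = 56°C
30°C vs 56°C → primer R is higher.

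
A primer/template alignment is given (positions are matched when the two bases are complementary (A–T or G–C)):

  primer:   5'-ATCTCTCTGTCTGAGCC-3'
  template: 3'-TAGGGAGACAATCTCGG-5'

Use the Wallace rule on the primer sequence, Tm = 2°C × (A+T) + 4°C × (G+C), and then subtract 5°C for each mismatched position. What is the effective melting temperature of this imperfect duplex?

Primer base counts: A=2, T=6, G=3, C=6 → A+T=8, G+C=9
Perfect-match Tm = 2(8) + 4(9) = 16 + 36 = 52°C
Mismatches (positions where the bases are not complementary): 3 (at positions 4, 11, 12)
Effective Tm = 52 − 3×5 = 52 − 15 = 37°C

37°C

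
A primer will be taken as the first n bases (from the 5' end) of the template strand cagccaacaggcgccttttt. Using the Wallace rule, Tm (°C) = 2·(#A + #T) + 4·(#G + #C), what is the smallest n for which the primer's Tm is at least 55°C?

n = 17

First 16 bases: CAGCCAACAGGCGCCT → Tm = 54°C (< 55°C)
First 17 bases: CAGCCAACAGGCGCCTT → Tm = 56°C (≥ 55°C)
Each additional base adds 2°C (A/T) or 4°C (G/C), so Tm is non-decreasing in n; n = 17 is the first length to reach 55°C.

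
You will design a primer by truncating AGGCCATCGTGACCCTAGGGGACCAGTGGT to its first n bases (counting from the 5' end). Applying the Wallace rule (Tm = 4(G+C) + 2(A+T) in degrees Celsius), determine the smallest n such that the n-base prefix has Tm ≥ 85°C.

n = 26

First 25 bases: AGGCCATCGTGACCCTAGGGGACCA → Tm = 82°C (< 85°C)
First 26 bases: AGGCCATCGTGACCCTAGGGGACCAG → Tm = 86°C (≥ 85°C)
Each additional base adds 2°C (A/T) or 4°C (G/C), so Tm is non-decreasing in n; n = 26 is the first length to reach 85°C.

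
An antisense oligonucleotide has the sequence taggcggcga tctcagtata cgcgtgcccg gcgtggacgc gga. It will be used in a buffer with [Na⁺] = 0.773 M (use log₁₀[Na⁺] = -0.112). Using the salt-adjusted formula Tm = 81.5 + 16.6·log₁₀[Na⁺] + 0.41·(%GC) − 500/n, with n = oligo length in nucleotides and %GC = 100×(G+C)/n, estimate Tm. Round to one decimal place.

95.7°C

Length n = 43. T=7, G=17, A=7, C=12
G+C = 29, so %GC = 29/43 × 100 = 67.442%
Salt term: 16.6 × (-0.112) = -1.859
GC term: 0.41 × 67.442 = 27.651; length term: −500/43 = −11.628
Tm = 81.5 + (-1.859) + 27.651 − 11.628 = 95.664 → 95.7°C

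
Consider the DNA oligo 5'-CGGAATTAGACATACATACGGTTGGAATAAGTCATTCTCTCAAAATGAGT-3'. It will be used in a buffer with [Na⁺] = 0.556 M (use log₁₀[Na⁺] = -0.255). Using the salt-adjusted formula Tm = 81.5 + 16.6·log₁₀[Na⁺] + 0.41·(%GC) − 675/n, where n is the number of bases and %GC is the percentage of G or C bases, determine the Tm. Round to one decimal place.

78.5°C

Length n = 50. Counting bases: A=18, T=14, C=8, G=10
G+C = 18, so %GC = 18/50 × 100 = 36%
Salt term: 16.6 × (-0.255) = -4.233
GC term: 0.41 × 36 = 14.76; length term: −675/50 = −13.5
Tm = 81.5 + (-4.233) + 14.76 − 13.5 = 78.527 → 78.5°C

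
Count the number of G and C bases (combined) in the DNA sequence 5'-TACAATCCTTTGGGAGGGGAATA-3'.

10

T=6, C=3, A=7, G=7
Total G or C: 7 + 3 = 10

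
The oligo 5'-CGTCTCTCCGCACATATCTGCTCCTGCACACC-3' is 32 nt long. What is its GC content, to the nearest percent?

Base counts: T=8, C=15, A=5, G=4
G+C = 4 + 15 = 19 out of 32 bases
%GC = 19/32 × 100 = 59.38% ≈ 59%

59%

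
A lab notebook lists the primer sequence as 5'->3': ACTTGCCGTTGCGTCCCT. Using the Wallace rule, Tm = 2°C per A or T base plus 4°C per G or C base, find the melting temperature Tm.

58°C

Base counts: T=6, A=1, C=7, G=4
So N_AT = 7 and N_GC = 11.
Tm = 4·11 + 2·7 = 44 + 14 = 58°C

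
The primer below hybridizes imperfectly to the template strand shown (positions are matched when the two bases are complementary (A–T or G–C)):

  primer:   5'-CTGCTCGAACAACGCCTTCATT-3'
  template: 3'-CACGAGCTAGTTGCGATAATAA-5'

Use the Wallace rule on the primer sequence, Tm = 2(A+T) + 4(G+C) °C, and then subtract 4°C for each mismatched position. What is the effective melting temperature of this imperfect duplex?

46°C

Primer base counts: A=5, T=6, G=3, C=8 → A+T=11, G+C=11
Perfect-match Tm = 2(11) + 4(11) = 22 + 44 = 66°C
Mismatches (positions where the bases are not complementary): 5 (at positions 1, 9, 16, 17, 19)
Effective Tm = 66 − 5×4 = 66 − 20 = 46°C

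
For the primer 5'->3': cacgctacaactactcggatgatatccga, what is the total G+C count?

Base counts: A=9, T=6, G=5, C=9
G+C = 5 + 9 = 14

14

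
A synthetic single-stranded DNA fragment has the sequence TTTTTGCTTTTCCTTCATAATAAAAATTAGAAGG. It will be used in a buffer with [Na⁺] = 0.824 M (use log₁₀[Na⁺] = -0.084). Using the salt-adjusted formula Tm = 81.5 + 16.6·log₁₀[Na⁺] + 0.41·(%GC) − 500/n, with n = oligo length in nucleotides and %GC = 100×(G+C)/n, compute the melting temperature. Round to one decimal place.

75.0°C

Length n = 34. Counting bases: T=15, C=4, G=4, A=11
G+C = 8, so %GC = 8/34 × 100 = 23.529%
Salt term: 16.6 × (-0.084) = -1.394
GC term: 0.41 × 23.529 = 9.647; length term: −500/34 = −14.706
Tm = 81.5 + (-1.394) + 9.647 − 14.706 = 75.047 → 75.0°C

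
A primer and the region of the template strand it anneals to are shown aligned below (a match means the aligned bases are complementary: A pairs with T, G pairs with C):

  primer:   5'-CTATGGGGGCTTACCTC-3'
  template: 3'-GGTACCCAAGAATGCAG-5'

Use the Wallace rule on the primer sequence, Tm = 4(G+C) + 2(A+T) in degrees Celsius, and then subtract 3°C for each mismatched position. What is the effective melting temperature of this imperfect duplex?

42°C

Primer base counts: A=2, T=5, G=5, C=5 → A+T=7, G+C=10
Perfect-match Tm = 2(7) + 4(10) = 14 + 40 = 54°C
Mismatches (positions where the bases are not complementary): 4 (at positions 2, 8, 9, 15)
Effective Tm = 54 − 4×3 = 54 − 12 = 42°C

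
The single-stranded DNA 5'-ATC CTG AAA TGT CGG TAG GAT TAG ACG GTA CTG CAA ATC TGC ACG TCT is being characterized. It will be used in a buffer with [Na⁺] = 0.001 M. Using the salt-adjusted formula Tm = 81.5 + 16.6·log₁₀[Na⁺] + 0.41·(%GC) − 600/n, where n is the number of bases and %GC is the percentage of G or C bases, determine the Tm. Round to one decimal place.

Length n = 48. T=13, A=13, C=10, G=12
G+C = 22, so %GC = 22/48 × 100 = 45.833%
Salt term: 16.6 × (-3) = -49.8
GC term: 0.41 × 45.833 = 18.792; length term: −600/48 = −12.5
Tm = 81.5 + (-49.8) + 18.792 − 12.5 = 37.992 → 38.0°C

38.0°C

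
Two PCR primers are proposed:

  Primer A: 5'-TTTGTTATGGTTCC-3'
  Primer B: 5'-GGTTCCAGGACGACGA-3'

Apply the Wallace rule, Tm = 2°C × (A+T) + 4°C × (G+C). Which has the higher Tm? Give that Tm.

Primer B, 52°C

Primer A: A+T=9, G+C=5 → Tm = 2(9)+4(5) = 38°C
Primer B: A+T=6, G+C=10 → Tm = 2(6)+4(10) = 52°C
38°C vs 52°C → primer B is higher.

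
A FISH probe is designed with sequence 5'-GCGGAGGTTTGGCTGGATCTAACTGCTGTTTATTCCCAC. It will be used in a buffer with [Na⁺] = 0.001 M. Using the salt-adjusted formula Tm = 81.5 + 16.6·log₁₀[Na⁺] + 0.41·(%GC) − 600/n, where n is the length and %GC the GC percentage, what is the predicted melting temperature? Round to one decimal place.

Length n = 39. Counting bases: G=11, T=13, A=6, C=9
G+C = 20, so %GC = 20/39 × 100 = 51.282%
Salt term: 16.6 × (-3) = -49.8
GC term: 0.41 × 51.282 = 21.026; length term: −600/39 = −15.385
Tm = 81.5 + (-49.8) + 21.026 − 15.385 = 37.341 → 37.3°C

37.3°C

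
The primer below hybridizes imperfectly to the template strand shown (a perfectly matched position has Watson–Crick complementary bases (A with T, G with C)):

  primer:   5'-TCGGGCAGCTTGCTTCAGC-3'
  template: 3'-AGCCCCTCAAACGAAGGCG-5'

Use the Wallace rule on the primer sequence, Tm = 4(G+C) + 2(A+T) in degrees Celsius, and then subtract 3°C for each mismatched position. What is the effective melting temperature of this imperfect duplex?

Primer base counts: A=2, T=5, G=6, C=6 → A+T=7, G+C=12
Perfect-match Tm = 2(7) + 4(12) = 14 + 48 = 62°C
Mismatches (positions where the bases are not complementary): 3 (at positions 6, 9, 17)
Effective Tm = 62 − 3×3 = 62 − 9 = 53°C

53°C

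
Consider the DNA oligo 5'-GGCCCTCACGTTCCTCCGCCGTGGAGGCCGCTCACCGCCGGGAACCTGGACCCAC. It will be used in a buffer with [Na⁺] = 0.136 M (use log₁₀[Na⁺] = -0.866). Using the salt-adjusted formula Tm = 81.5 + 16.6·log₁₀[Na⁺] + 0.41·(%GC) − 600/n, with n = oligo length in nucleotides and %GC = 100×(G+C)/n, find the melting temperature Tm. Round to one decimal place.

Length n = 55. C=25, T=7, G=16, A=7
G+C = 41, so %GC = 41/55 × 100 = 74.545%
Salt term: 16.6 × (-0.866) = -14.376
GC term: 0.41 × 74.545 = 30.563; length term: −600/55 = −10.909
Tm = 81.5 + (-14.376) + 30.563 − 10.909 = 86.778 → 86.8°C

86.8°C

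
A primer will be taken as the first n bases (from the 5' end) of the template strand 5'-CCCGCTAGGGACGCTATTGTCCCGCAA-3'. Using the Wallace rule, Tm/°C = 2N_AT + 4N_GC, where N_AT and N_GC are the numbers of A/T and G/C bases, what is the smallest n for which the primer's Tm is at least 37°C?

First 10 bases: CCCGCTAGGG → Tm = 36°C (< 37°C)
First 11 bases: CCCGCTAGGGA → Tm = 38°C (≥ 37°C)
Since every base adds ≥2°C, Tm only increases with n, so the threshold is first crossed at n = 11.

n = 11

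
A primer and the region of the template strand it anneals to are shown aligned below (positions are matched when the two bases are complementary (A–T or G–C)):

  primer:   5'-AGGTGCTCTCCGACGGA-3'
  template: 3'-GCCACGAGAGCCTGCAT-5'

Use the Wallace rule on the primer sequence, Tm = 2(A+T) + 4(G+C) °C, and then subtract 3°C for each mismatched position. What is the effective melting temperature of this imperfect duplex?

Primer base counts: A=3, T=3, G=6, C=5 → A+T=6, G+C=11
Perfect-match Tm = 2(6) + 4(11) = 12 + 44 = 56°C
Mismatches (positions where the bases are not complementary): 3 (at positions 1, 11, 16)
Effective Tm = 56 − 3×3 = 56 − 9 = 47°C

47°C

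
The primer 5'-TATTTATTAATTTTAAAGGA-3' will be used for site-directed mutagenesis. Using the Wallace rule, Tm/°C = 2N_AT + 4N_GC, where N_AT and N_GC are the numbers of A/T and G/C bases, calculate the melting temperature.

Counting bases: G=2, C=0, A=8, T=10
So N_AT = 18 and N_GC = 2.
Tm = 2×18 + 4×2 = 44°C

44°C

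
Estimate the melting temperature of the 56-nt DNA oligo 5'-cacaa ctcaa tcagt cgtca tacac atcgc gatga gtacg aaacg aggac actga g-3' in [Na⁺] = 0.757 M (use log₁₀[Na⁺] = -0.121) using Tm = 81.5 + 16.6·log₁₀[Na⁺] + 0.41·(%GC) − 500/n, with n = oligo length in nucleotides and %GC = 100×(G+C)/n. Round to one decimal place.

Length n = 56. Base counts: G=12, T=9, C=15, A=20
G+C = 27, so %GC = 27/56 × 100 = 48.214%
Salt term: 16.6 × (-0.121) = -2.009
GC term: 0.41 × 48.214 = 19.768; length term: −500/56 = −8.929
Tm = 81.5 + (-2.009) + 19.768 − 8.929 = 90.33 → 90.3°C

90.3°C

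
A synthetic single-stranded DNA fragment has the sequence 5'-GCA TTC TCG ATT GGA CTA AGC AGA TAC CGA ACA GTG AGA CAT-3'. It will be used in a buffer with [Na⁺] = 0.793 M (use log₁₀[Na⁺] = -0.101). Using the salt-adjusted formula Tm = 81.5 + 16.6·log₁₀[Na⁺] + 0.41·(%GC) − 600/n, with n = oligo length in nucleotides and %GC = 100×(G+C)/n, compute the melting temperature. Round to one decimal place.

Length n = 42. C=9, A=14, T=9, G=10
G+C = 19, so %GC = 19/42 × 100 = 45.238%
Salt term: 16.6 × (-0.101) = -1.677
GC term: 0.41 × 45.238 = 18.548; length term: −600/42 = −14.286
Tm = 81.5 + (-1.677) + 18.548 − 14.286 = 84.085 → 84.1°C

84.1°C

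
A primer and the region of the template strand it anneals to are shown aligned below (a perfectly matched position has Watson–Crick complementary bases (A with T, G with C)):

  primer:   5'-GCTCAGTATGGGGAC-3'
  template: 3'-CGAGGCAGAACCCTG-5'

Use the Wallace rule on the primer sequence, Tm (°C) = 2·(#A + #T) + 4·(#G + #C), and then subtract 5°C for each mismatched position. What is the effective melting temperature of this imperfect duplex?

Primer base counts: A=3, T=3, G=6, C=3 → A+T=6, G+C=9
Perfect-match Tm = 2(6) + 4(9) = 12 + 36 = 48°C
Mismatches (positions where the bases are not complementary): 3 (at positions 5, 8, 10)
Effective Tm = 48 − 3×5 = 48 − 15 = 33°C

33°C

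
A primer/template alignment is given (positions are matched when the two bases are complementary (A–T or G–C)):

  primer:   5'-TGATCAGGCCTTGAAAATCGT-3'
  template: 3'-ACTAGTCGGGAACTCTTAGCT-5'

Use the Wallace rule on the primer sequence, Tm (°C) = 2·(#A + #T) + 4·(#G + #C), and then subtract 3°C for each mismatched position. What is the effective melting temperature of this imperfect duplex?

51°C

Primer base counts: A=6, T=6, G=5, C=4 → A+T=12, G+C=9
Perfect-match Tm = 2(12) + 4(9) = 24 + 36 = 60°C
Mismatches (positions where the bases are not complementary): 3 (at positions 8, 15, 21)
Effective Tm = 60 − 3×3 = 60 − 9 = 51°C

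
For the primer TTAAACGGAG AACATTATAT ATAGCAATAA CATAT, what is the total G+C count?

Scanning the sequence gives G=4, A=17, C=4, T=10.
G+C = 4 + 4 = 8

8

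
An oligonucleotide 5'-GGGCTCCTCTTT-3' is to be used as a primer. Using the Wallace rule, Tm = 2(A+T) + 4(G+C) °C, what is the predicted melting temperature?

G=3, A=0, T=5, C=4
So N_AT = 5 and N_GC = 7.
Tm = 2×5 + 4×7 = 38°C

38°C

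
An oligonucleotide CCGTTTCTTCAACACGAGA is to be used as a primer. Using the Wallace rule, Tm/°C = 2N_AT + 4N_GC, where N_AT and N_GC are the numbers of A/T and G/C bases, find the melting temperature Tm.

T=5, C=6, A=5, G=3
So N_AT = 10 and N_GC = 9.
Tm = 2(10) + 4(9) = 20 + 36 = 56°C

56°C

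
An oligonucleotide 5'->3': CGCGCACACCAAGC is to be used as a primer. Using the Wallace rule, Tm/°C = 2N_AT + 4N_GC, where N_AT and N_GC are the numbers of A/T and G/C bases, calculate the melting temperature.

Base counts: T=0, G=3, A=4, C=7
A+T = 4, G+C = 10
Tm = 2×4 + 4×10 = 48°C

48°C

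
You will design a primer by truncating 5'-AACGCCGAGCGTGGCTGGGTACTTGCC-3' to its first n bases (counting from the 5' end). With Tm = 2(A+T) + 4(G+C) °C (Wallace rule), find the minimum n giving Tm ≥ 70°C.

First 20 bases: AACGCCGAGCGTGGCTGGGT → Tm = 68°C (< 70°C)
First 21 bases: AACGCCGAGCGTGGCTGGGTA → Tm = 70°C (≥ 70°C)
Each additional base adds 2°C (A/T) or 4°C (G/C), so Tm is non-decreasing in n; n = 21 is the first length to reach 70°C.

n = 21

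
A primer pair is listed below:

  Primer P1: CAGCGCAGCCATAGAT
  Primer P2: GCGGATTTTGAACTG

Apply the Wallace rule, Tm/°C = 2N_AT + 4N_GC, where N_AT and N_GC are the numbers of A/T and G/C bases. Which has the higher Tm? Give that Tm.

Primer P1, 50°C

Primer P1: A+T=7, G+C=9 → Tm = 2(7)+4(9) = 50°C
Primer P2: A+T=8, G+C=7 → Tm = 2(8)+4(7) = 44°C
50°C vs 44°C → primer P1 is higher.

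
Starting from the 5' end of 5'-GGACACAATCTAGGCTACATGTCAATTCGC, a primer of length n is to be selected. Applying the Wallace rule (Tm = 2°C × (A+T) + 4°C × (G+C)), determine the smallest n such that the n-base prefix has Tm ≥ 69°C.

n = 24

First 23 bases: GGACACAATCTAGGCTACATGTC → Tm = 68°C (< 69°C)
First 24 bases: GGACACAATCTAGGCTACATGTCA → Tm = 70°C (≥ 69°C)
Each additional base adds 2°C (A/T) or 4°C (G/C), so Tm is non-decreasing in n; n = 24 is the first length to reach 69°C.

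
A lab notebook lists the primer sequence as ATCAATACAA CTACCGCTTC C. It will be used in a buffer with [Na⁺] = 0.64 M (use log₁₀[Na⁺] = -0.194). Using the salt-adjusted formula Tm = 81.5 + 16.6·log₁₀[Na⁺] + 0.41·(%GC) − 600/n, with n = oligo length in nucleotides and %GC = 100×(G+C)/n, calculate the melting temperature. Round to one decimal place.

67.3°C

Length n = 21. G=1, A=7, C=8, T=5
G+C = 9, so %GC = 9/21 × 100 = 42.857%
Salt term: 16.6 × (-0.194) = -3.22
GC term: 0.41 × 42.857 = 17.571; length term: −600/21 = −28.571
Tm = 81.5 + (-3.22) + 17.571 − 28.571 = 67.28 → 67.3°C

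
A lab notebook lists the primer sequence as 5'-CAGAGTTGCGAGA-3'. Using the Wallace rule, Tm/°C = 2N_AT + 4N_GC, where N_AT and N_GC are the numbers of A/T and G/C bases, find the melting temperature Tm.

Scanning the sequence gives T=2, C=2, A=4, G=5.
So N_AT = 6 and N_GC = 7.
Tm = 2(6) + 4(7) = 12 + 28 = 40°C

40°C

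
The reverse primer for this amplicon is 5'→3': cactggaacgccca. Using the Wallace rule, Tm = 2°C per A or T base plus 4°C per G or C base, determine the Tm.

46°C

Base counts: T=1, G=3, C=6, A=4
A+T = 5, G+C = 9
Tm = 2×5 + 4×9 = 46°C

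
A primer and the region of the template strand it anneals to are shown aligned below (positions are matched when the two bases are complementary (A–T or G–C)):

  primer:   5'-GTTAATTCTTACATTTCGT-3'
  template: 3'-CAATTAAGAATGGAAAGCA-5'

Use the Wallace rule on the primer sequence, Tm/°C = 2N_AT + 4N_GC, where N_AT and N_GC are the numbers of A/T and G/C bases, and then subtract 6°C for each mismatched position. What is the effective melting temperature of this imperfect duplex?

42°C

Primer base counts: A=4, T=10, G=2, C=3 → A+T=14, G+C=5
Perfect-match Tm = 2(14) + 4(5) = 28 + 20 = 48°C
Mismatches (positions where the bases are not complementary): 1 (at position 13)
Effective Tm = 48 − 1×6 = 48 − 6 = 42°C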